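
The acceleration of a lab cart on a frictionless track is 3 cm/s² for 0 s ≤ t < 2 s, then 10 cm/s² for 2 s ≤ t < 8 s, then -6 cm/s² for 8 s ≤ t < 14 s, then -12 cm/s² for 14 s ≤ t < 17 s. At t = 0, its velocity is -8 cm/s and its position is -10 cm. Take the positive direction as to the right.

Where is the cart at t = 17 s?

On each constant-a segment, Δv = aΔt and Δx = v₀Δt + ½aΔt²; chain segment to segment.
0–2 s: v starts -8 cm/s; Δx = -8·2 + ½·3·2² = -10 cm; v ends -2 cm/s.
2–8 s: v starts -2 cm/s; Δx = -2·6 + ½·10·6² = 168 cm; v ends 58 cm/s.
8–14 s: v starts 58 cm/s; Δx = 58·6 + ½·-6·6² = 240 cm; v ends 22 cm/s.
14–17 s: v starts 22 cm/s; Δx = 22·3 + ½·-12·3² = 12 cm; v ends -14 cm/s.
x(17) = -10 + Σ Δx = 400 cm.

400 cm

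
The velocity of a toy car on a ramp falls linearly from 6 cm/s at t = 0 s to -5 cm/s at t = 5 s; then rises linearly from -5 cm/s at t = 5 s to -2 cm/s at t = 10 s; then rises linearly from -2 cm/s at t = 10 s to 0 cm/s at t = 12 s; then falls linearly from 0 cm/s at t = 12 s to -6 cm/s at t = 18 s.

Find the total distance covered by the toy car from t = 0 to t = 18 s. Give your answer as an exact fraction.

Distance (not displacement) is the total path length: add the absolute areas under v-t.
0–5 s: v = 0 at t = 30/11 s; triangle areas 90/11 + 125/22 = 305/22 cm
5–10 s: |½(-5 + -2)(5)| = 17.5 cm
10–12 s: |½(-2 + 0)(2)| = 2 cm
12–18 s: |½(0 + -6)(6)| = 18 cm
Total distance = 565/11 cm

565/11 cm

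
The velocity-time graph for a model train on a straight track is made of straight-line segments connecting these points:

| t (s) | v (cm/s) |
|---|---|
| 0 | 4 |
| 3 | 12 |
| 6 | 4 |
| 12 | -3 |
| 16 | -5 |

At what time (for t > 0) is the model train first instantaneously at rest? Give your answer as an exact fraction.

t = 66/7 s

v changes sign on 6–12 s (from 4 to -3); the graph is linear there, so v = 0 at t = 6 + (-4)·(12 − 6)/(-3 − 4) = 66/7 s.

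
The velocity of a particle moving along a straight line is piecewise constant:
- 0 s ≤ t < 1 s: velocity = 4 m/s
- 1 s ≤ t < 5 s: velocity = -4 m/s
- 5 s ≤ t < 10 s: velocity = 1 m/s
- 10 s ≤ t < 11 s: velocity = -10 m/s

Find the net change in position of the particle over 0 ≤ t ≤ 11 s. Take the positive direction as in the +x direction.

Net displacement equals the area under the velocity-time graph (areas below the axis count negative).
0–1 s: 4 × 1 = 4 m
1–5 s: -4 × 4 = -16 m
5–10 s: 1 × 5 = 5 m
10–11 s: -10 × 1 = -10 m
Net displacement = -17 m

-17 m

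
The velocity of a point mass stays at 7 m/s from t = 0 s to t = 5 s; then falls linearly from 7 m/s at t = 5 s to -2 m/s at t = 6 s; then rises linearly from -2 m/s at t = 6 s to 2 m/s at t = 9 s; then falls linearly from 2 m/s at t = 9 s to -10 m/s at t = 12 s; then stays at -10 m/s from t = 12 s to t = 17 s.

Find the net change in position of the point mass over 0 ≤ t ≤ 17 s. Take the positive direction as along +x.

Net displacement equals the area under the velocity-time graph (areas below the axis count negative).
0–5 s: 7 × 5 = 35 m
5–6 s: ½(7 + -2)(1) = 2.5 m
6–9 s: ½(-2 + 2)(3) = 0 m
9–12 s: ½(2 + -10)(3) = -12 m
12–17 s: -10 × 5 = -50 m
Net displacement = -24.5 m

-24.5 m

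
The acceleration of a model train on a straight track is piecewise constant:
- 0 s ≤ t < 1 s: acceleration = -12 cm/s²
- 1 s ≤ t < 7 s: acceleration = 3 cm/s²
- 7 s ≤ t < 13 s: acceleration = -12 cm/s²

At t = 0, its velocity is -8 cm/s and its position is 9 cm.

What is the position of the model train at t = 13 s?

-299 cm

On each constant-a segment, Δv = aΔt and Δx = v₀Δt + ½aΔt²; chain segment to segment.
0–1 s: v starts -8 cm/s; Δx = -8·1 + ½·-12·1² = -14 cm; v ends -20 cm/s.
1–7 s: v starts -20 cm/s; Δx = -20·6 + ½·3·6² = -66 cm; v ends -2 cm/s.
7–13 s: v starts -2 cm/s; Δx = -2·6 + ½·-12·6² = -228 cm; v ends -74 cm/s.
x(13) = 9 + Σ Δx = -299 cm.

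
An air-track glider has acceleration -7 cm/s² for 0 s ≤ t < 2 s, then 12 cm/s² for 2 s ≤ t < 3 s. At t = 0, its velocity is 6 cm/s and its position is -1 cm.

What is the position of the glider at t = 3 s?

-5 cm

On each constant-a segment, Δv = aΔt and Δx = v₀Δt + ½aΔt²; chain segment to segment.
0–2 s: v starts 6 cm/s; Δx = 6·2 + ½·-7·2² = -2 cm; v ends -8 cm/s.
2–3 s: v starts -8 cm/s; Δx = -8·1 + ½·12·1² = -2 cm; v ends 4 cm/s.
x(3) = -1 + Σ Δx = -5 cm.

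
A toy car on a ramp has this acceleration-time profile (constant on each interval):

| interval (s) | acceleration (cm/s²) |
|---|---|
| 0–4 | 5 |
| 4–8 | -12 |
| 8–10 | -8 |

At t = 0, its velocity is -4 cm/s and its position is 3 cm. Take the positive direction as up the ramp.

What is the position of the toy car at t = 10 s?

-85 cm

On each constant-a segment, Δv = aΔt and Δx = v₀Δt + ½aΔt²; chain segment to segment.
0–4 s: v starts -4 cm/s; Δx = -4·4 + ½·5·4² = 24 cm; v ends 16 cm/s.
4–8 s: v starts 16 cm/s; Δx = 16·4 + ½·-12·4² = -32 cm; v ends -32 cm/s.
8–10 s: v starts -32 cm/s; Δx = -32·2 + ½·-8·2² = -80 cm; v ends -48 cm/s.
x(10) = 3 + Σ Δx = -85 cm.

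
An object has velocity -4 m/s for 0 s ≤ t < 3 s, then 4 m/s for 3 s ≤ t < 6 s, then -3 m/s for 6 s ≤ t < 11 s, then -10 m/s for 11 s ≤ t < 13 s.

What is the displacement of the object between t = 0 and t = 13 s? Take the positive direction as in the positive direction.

Net displacement equals the area under the velocity-time graph (areas below the axis count negative).
0–3 s: -4 × 3 = -12 m
3–6 s: 4 × 3 = 12 m
6–11 s: -3 × 5 = -15 m
11–13 s: -10 × 2 = -20 m
Net displacement = -35 m

-35 m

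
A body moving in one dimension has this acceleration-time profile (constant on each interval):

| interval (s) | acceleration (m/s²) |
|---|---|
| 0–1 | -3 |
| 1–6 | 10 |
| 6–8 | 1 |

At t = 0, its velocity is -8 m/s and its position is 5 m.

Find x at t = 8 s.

145.5 m

On each constant-a segment, Δv = aΔt and Δx = v₀Δt + ½aΔt²; chain segment to segment.
0–1 s: v starts -8 m/s; Δx = -8·1 + ½·-3·1² = -9.5 m; v ends -11 m/s.
1–6 s: v starts -11 m/s; Δx = -11·5 + ½·10·5² = 70 m; v ends 39 m/s.
6–8 s: v starts 39 m/s; Δx = 39·2 + ½·1·2² = 80 m; v ends 41 m/s.
x(8) = 5 + Σ Δx = 145.5 m.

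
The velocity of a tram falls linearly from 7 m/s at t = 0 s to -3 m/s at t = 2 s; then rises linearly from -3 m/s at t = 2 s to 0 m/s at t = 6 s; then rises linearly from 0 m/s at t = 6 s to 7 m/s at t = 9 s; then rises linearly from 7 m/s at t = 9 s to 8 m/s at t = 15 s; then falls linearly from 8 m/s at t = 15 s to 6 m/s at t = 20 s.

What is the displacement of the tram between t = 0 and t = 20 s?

Displacement is the signed area under the v-t curve.
0–2 s: ½(7 + -3)(2) = 4 m
2–6 s: ½(-3 + 0)(4) = -6 m
6–9 s: ½(0 + 7)(3) = 10.5 m
9–15 s: ½(7 + 8)(6) = 45 m
15–20 s: ½(8 + 6)(5) = 35 m
Net displacement = 88.5 m

88.5 m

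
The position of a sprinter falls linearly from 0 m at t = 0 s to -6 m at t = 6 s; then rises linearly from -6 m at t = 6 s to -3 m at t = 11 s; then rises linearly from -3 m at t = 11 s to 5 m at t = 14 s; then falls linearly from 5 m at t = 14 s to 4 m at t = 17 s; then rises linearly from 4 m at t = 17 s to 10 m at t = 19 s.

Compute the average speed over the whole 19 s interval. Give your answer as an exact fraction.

24/19 m/s

Average speed = (total path length)/(elapsed time); on a piecewise-linear x-t graph the path length is Σ|Δx|.
0–6 s: |Δx| = |-6 − 0| = 6 m
6–11 s: |Δx| = |-3 − -6| = 3 m
11–14 s: |Δx| = |5 − -3| = 8 m
14–17 s: |Δx| = |4 − 5| = 1 m
17–19 s: |Δx| = |10 − 4| = 6 m
Total path = 24 m; average speed = 24/19 = 24/19 m/s.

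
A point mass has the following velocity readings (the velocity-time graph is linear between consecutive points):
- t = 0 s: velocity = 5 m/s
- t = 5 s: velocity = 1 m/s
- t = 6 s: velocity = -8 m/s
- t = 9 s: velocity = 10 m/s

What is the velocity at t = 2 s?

3.4 m/s

On 0–5 s the graph is linear from 5 to 1 m/s: v(2) = 5 + (1 − 5)·(2 − 0)/(5 − 0) = 3.4 m/s.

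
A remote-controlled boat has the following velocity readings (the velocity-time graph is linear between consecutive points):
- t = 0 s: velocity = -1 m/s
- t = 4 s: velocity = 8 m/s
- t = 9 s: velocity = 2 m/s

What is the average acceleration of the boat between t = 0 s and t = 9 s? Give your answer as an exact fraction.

Average acceleration = Δv/Δt = (2 − -1)/(9 − 0) = 1/3 m/s².

1/3 m/s²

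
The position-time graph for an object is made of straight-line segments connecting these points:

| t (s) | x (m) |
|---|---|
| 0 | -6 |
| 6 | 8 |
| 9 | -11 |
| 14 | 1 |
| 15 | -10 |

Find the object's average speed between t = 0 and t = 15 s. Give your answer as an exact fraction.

56/15 m/s

Average speed = (total path length)/(elapsed time); on a piecewise-linear x-t graph the path length is Σ|Δx|.
0–6 s: |Δx| = |8 − -6| = 14 m
6–9 s: |Δx| = |-11 − 8| = 19 m
9–14 s: |Δx| = |1 − -11| = 12 m
14–15 s: |Δx| = |-10 − 1| = 11 m
Total path = 56 m; average speed = 56/15 = 56/15 m/s.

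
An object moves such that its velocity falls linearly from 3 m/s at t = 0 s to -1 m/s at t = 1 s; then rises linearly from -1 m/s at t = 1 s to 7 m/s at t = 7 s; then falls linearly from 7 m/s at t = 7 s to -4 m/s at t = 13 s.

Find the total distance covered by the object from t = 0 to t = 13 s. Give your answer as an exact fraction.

415/11 m

Total distance travelled is ∫|v| dt — sum the magnitudes of each area piece.
0–1 s: v = 0 at t = 0.75 s; triangle areas 1.125 + 0.125 = 1.25 m
1–7 s: v = 0 at t = 1.75 s; triangle areas 0.375 + 18.375 = 18.75 m
7–13 s: v = 0 at t = 119/11 s; triangle areas 147/11 + 48/11 = 195/11 m
Total distance = 415/11 m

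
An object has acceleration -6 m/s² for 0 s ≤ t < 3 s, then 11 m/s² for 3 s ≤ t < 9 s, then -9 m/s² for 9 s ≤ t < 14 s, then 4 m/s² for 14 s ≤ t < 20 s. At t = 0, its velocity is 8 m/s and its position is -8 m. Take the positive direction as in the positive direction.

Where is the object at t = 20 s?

On each constant-a segment, Δv = aΔt and Δx = v₀Δt + ½aΔt²; chain segment to segment.
0–3 s: v starts 8 m/s; Δx = 8·3 + ½·-6·3² = -3 m; v ends -10 m/s.
3–9 s: v starts -10 m/s; Δx = -10·6 + ½·11·6² = 138 m; v ends 56 m/s.
9–14 s: v starts 56 m/s; Δx = 56·5 + ½·-9·5² = 167.5 m; v ends 11 m/s.
14–20 s: v starts 11 m/s; Δx = 11·6 + ½·4·6² = 138 m; v ends 35 m/s.
x(20) = -8 + Σ Δx = 432.5 m.

432.5 m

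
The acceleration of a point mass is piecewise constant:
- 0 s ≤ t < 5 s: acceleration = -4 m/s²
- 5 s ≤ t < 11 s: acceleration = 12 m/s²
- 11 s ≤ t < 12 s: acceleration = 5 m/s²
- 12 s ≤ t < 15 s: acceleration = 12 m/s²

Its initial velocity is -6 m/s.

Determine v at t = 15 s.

87 m/s

Δv equals the area under the a-t graph; then v = v₀ + Δv.
0–5 s: -4 × 5 = -20 m/s
5–11 s: 12 × 6 = 72 m/s
11–12 s: 5 × 1 = 5 m/s
12–15 s: 12 × 3 = 36 m/s
Δv = 93 m/s, so v(15) = -6 + (93) = 87 m/s.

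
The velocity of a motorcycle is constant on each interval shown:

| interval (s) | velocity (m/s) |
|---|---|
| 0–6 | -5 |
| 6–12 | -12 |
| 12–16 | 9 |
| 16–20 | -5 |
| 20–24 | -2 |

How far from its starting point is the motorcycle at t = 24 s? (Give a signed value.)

-94 m

Net displacement equals the area under the velocity-time graph (areas below the axis count negative).
0–6 s: -5 × 6 = -30 m
6–12 s: -12 × 6 = -72 m
12–16 s: 9 × 4 = 36 m
16–20 s: -5 × 4 = -20 m
20–24 s: -2 × 4 = -8 m
Net displacement = -94 m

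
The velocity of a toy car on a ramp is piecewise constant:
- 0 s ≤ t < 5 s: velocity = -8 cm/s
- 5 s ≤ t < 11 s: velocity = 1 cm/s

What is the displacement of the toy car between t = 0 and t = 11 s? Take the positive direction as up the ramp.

Displacement is the signed area under the v-t curve.
0–5 s: -8 × 5 = -40 cm
5–11 s: 1 × 6 = 6 cm
Net displacement = -34 cm

-34 cm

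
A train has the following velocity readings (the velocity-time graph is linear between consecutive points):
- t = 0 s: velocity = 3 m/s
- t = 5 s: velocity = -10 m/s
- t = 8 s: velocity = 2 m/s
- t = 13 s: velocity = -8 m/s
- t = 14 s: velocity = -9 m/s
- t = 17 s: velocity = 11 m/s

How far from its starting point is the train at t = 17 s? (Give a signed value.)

Displacement is the signed area under the v-t curve.
0–5 s: ½(3 + -10)(5) = -17.5 m
5–8 s: ½(-10 + 2)(3) = -12 m
8–13 s: ½(2 + -8)(5) = -15 m
13–14 s: ½(-8 + -9)(1) = -8.5 m
14–17 s: ½(-9 + 11)(3) = 3 m
Net displacement = -50 m

-50 m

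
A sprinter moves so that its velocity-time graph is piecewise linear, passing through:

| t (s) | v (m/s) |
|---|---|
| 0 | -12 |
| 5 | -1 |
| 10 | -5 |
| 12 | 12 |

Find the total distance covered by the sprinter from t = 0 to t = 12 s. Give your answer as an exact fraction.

1953/34 m

Distance (not displacement) is the total path length: add the absolute areas under v-t.
0–5 s: |½(-12 + -1)(5)| = 32.5 m
5–10 s: |½(-1 + -5)(5)| = 15 m
10–12 s: v = 0 at t = 180/17 s; triangle areas 25/17 + 144/17 = 169/17 m
Total distance = 1953/34 m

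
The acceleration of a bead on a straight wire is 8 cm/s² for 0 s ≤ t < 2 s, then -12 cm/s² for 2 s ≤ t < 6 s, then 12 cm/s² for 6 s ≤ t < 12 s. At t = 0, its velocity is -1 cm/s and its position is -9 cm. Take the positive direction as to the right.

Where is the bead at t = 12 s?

On each constant-a segment, Δv = aΔt and Δx = v₀Δt + ½aΔt²; chain segment to segment.
0–2 s: v starts -1 cm/s; Δx = -1·2 + ½·8·2² = 14 cm; v ends 15 cm/s.
2–6 s: v starts 15 cm/s; Δx = 15·4 + ½·-12·4² = -36 cm; v ends -33 cm/s.
6–12 s: v starts -33 cm/s; Δx = -33·6 + ½·12·6² = 18 cm; v ends 39 cm/s.
x(12) = -9 + Σ Δx = -13 cm.

-13 cm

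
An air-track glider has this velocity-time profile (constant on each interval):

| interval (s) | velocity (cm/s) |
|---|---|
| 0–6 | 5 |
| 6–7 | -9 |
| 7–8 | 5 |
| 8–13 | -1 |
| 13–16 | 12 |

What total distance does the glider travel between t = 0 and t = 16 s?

85 cm

Total distance travelled is ∫|v| dt — sum the magnitudes of each area piece.
0–6 s: |5| × 6 = 30 cm
6–7 s: |-9| × 1 = 9 cm
7–8 s: |5| × 1 = 5 cm
8–13 s: |-1| × 5 = 5 cm
13–16 s: |12| × 3 = 36 cm
Total distance = 85 cm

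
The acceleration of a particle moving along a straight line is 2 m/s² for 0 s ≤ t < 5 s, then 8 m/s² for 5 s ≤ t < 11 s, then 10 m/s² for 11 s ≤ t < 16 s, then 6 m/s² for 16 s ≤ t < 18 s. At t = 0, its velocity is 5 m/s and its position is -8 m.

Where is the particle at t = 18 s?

On each constant-a segment, Δv = aΔt and Δx = v₀Δt + ½aΔt²; chain segment to segment.
0–5 s: v starts 5 m/s; Δx = 5·5 + ½·2·5² = 50 m; v ends 15 m/s.
5–11 s: v starts 15 m/s; Δx = 15·6 + ½·8·6² = 234 m; v ends 63 m/s.
11–16 s: v starts 63 m/s; Δx = 63·5 + ½·10·5² = 440 m; v ends 113 m/s.
16–18 s: v starts 113 m/s; Δx = 113·2 + ½·6·2² = 238 m; v ends 125 m/s.
x(18) = -8 + Σ Δx = 954 m.

954 m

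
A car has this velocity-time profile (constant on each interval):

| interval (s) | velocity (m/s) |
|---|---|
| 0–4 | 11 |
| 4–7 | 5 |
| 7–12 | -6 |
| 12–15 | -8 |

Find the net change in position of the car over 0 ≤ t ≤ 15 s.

Net displacement equals the area under the velocity-time graph (areas below the axis count negative).
0–4 s: 11 × 4 = 44 m
4–7 s: 5 × 3 = 15 m
7–12 s: -6 × 5 = -30 m
12–15 s: -8 × 3 = -24 m
Net displacement = 5 m

5 m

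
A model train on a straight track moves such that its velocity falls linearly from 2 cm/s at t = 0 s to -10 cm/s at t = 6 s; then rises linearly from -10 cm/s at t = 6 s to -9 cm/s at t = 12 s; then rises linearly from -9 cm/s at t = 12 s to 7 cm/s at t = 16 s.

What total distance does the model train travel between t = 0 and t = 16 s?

Distance (not displacement) is the total path length: add the absolute areas under v-t.
0–6 s: v = 0 at t = 1 s; triangle areas 1 + 25 = 26 cm
6–12 s: |½(-10 + -9)(6)| = 57 cm
12–16 s: v = 0 at t = 14.25 s; triangle areas 10.125 + 6.125 = 16.25 cm
Total distance = 99.25 cm

99.25 cm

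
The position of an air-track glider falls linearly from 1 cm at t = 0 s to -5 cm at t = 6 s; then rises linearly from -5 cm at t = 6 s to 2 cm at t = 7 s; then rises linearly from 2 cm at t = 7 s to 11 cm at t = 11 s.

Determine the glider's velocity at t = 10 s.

2.25 cm/s

Velocity is the slope of the x-t graph on 7–11 s: (11 − 2)/(11 − 7) = 2.25 cm/s.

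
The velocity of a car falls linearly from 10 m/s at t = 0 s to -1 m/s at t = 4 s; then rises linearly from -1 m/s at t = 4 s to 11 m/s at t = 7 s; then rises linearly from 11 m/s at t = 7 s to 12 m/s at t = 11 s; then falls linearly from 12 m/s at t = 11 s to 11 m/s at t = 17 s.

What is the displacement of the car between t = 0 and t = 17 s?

148 m

Net displacement equals the area under the velocity-time graph (areas below the axis count negative).
0–4 s: ½(10 + -1)(4) = 18 m
4–7 s: ½(-1 + 11)(3) = 15 m
7–11 s: ½(11 + 12)(4) = 46 m
11–17 s: ½(12 + 11)(6) = 69 m
Net displacement = 148 m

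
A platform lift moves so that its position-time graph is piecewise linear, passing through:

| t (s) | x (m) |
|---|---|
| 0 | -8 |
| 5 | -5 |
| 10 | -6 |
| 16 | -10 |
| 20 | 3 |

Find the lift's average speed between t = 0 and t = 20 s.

Average speed = (total path length)/(elapsed time); on a piecewise-linear x-t graph the path length is Σ|Δx|.
0–5 s: |Δx| = |-5 − -8| = 3 m
5–10 s: |Δx| = |-6 − -5| = 1 m
10–16 s: |Δx| = |-10 − -6| = 4 m
16–20 s: |Δx| = |3 − -10| = 13 m
Total path = 21 m; average speed = 21/20 = 1.05 m/s.

1.05 m/s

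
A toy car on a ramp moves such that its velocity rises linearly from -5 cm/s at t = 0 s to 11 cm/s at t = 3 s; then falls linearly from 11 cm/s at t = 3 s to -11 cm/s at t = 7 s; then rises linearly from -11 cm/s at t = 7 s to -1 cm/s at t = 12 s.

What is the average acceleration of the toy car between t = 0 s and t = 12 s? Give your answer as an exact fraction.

Average acceleration = Δv/Δt = (-1 − -5)/(12 − 0) = 1/3 cm/s².

1/3 cm/s²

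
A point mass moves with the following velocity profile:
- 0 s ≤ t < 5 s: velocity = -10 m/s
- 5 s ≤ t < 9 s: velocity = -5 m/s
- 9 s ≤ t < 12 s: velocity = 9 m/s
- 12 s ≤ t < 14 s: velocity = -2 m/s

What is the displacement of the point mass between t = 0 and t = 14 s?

Net displacement equals the area under the velocity-time graph (areas below the axis count negative).
0–5 s: -10 × 5 = -50 m
5–9 s: -5 × 4 = -20 m
9–12 s: 9 × 3 = 27 m
12–14 s: -2 × 2 = -4 m
Net displacement = -47 m

-47 m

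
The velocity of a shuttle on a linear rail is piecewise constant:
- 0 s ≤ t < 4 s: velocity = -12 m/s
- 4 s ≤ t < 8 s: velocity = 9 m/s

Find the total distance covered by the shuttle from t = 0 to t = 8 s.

84 m

Distance (not displacement) is the total path length: add the absolute areas under v-t.
0–4 s: |-12| × 4 = 48 m
4–8 s: |9| × 4 = 36 m
Total distance = 84 m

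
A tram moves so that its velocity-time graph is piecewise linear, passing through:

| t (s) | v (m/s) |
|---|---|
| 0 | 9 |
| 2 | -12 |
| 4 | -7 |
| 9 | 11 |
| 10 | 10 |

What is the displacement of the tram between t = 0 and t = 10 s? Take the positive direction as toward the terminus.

Net displacement equals the area under the velocity-time graph (areas below the axis count negative).
0–2 s: ½(9 + -12)(2) = -3 m
2–4 s: ½(-12 + -7)(2) = -19 m
4–9 s: ½(-7 + 11)(5) = 10 m
9–10 s: ½(11 + 10)(1) = 10.5 m
Net displacement = -1.5 m

-1.5 m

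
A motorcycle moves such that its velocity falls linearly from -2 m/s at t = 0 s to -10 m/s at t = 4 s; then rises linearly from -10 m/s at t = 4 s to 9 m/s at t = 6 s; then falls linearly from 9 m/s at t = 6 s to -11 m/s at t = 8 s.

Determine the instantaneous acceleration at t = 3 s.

Acceleration is the slope of the v-t graph on 0–4 s: (-10 − -2)/(4 − 0) = -2 m/s².

-2 m/s²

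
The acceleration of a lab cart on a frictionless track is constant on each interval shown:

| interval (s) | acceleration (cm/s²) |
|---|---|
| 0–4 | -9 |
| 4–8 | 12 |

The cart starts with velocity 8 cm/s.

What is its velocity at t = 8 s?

Δv equals the area under the a-t graph; then v = v₀ + Δv.
0–4 s: -9 × 4 = -36 cm/s
4–8 s: 12 × 4 = 48 cm/s
Δv = 12 cm/s, so v(8) = 8 + (12) = 20 cm/s.

20 cm/s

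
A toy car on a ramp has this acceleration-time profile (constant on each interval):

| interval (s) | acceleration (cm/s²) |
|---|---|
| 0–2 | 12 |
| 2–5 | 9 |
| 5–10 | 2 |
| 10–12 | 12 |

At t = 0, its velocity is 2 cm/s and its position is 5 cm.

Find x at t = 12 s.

On each constant-a segment, Δv = aΔt and Δx = v₀Δt + ½aΔt²; chain segment to segment.
0–2 s: v starts 2 cm/s; Δx = 2·2 + ½·12·2² = 28 cm; v ends 26 cm/s.
2–5 s: v starts 26 cm/s; Δx = 26·3 + ½·9·3² = 118.5 cm; v ends 53 cm/s.
5–10 s: v starts 53 cm/s; Δx = 53·5 + ½·2·5² = 290 cm; v ends 63 cm/s.
10–12 s: v starts 63 cm/s; Δx = 63·2 + ½·12·2² = 150 cm; v ends 87 cm/s.
x(12) = 5 + Σ Δx = 591.5 cm.

591.5 cm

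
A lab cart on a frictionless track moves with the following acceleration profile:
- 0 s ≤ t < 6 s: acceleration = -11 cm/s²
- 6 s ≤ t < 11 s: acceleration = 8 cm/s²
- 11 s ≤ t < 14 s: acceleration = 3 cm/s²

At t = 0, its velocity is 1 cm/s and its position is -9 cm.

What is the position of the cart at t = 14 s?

-487.5 cm

On each constant-a segment, Δv = aΔt and Δx = v₀Δt + ½aΔt²; chain segment to segment.
0–6 s: v starts 1 cm/s; Δx = 1·6 + ½·-11·6² = -192 cm; v ends -65 cm/s.
6–11 s: v starts -65 cm/s; Δx = -65·5 + ½·8·5² = -225 cm; v ends -25 cm/s.
11–14 s: v starts -25 cm/s; Δx = -25·3 + ½·3·3² = -61.5 cm; v ends -16 cm/s.
x(14) = -9 + Σ Δx = -487.5 cm.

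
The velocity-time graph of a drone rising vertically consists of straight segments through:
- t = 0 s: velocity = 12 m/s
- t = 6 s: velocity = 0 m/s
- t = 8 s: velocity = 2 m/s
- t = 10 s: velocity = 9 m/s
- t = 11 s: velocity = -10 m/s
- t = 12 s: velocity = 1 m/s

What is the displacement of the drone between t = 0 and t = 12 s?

44 m

Net displacement equals the area under the velocity-time graph (areas below the axis count negative).
0–6 s: ½(12 + 0)(6) = 36 m
6–8 s: ½(0 + 2)(2) = 2 m
8–10 s: ½(2 + 9)(2) = 11 m
10–11 s: ½(9 + -10)(1) = -0.5 m
11–12 s: ½(-10 + 1)(1) = -4.5 m
Net displacement = 44 m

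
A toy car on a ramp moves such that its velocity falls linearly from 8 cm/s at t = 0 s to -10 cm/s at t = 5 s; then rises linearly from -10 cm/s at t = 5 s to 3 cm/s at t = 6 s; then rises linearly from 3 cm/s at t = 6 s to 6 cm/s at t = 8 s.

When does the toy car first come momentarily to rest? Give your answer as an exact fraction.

t = 20/9 s

v changes sign on 0–5 s (from 8 to -10); the graph is linear there, so v = 0 at t = 0 + (-8)·(5 − 0)/(-10 − 8) = 20/9 s.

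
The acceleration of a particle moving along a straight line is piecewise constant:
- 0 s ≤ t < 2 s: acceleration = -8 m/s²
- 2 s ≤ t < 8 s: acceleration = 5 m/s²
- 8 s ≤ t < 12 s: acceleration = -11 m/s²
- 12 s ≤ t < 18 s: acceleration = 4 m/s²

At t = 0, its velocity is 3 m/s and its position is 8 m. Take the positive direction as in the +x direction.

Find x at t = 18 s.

On each constant-a segment, Δv = aΔt and Δx = v₀Δt + ½aΔt²; chain segment to segment.
0–2 s: v starts 3 m/s; Δx = 3·2 + ½·-8·2² = -10 m; v ends -13 m/s.
2–8 s: v starts -13 m/s; Δx = -13·6 + ½·5·6² = 12 m; v ends 17 m/s.
8–12 s: v starts 17 m/s; Δx = 17·4 + ½·-11·4² = -20 m; v ends -27 m/s.
12–18 s: v starts -27 m/s; Δx = -27·6 + ½·4·6² = -90 m; v ends -3 m/s.
x(18) = 8 + Σ Δx = -100 m.

-100 m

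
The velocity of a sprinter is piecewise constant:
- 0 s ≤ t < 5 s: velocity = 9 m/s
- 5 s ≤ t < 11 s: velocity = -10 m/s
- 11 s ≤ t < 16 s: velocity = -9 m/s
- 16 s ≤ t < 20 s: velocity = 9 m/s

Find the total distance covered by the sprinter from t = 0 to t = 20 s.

186 m

Distance (not displacement) is the total path length: add the absolute areas under v-t.
0–5 s: |9| × 5 = 45 m
5–11 s: |-10| × 6 = 60 m
11–16 s: |-9| × 5 = 45 m
16–20 s: |9| × 4 = 36 m
Total distance = 186 m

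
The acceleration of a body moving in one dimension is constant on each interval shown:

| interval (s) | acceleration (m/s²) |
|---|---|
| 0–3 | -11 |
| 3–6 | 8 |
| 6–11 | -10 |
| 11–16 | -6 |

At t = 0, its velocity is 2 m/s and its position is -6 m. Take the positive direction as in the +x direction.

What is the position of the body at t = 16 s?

-626.5 m

On each constant-a segment, Δv = aΔt and Δx = v₀Δt + ½aΔt²; chain segment to segment.
0–3 s: v starts 2 m/s; Δx = 2·3 + ½·-11·3² = -43.5 m; v ends -31 m/s.
3–6 s: v starts -31 m/s; Δx = -31·3 + ½·8·3² = -57 m; v ends -7 m/s.
6–11 s: v starts -7 m/s; Δx = -7·5 + ½·-10·5² = -160 m; v ends -57 m/s.
11–16 s: v starts -57 m/s; Δx = -57·5 + ½·-6·5² = -360 m; v ends -87 m/s.
x(16) = -6 + Σ Δx = -626.5 m.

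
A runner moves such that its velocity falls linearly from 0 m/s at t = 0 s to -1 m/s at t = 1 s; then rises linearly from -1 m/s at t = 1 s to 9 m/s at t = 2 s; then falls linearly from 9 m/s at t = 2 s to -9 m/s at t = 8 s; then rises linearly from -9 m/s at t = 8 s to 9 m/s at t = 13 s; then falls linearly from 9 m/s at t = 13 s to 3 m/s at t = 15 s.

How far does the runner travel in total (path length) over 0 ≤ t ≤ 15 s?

Total distance travelled is ∫|v| dt — sum the magnitudes of each area piece.
0–1 s: |½(0 + -1)(1)| = 0.5 m
1–2 s: v = 0 at t = 1.1 s; triangle areas 0.05 + 4.05 = 4.1 m
2–8 s: v = 0 at t = 5 s; triangle areas 13.5 + 13.5 = 27 m
8–13 s: v = 0 at t = 10.5 s; triangle areas 11.25 + 11.25 = 22.5 m
13–15 s: |½(9 + 3)(2)| = 12 m
Total distance = 66.1 m

66.1 m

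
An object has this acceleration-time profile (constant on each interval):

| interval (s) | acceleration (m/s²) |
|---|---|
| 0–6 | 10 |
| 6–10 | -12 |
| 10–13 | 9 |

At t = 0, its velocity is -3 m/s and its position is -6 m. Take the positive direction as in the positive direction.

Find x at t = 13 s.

355.5 m

On each constant-a segment, Δv = aΔt and Δx = v₀Δt + ½aΔt²; chain segment to segment.
0–6 s: v starts -3 m/s; Δx = -3·6 + ½·10·6² = 162 m; v ends 57 m/s.
6–10 s: v starts 57 m/s; Δx = 57·4 + ½·-12·4² = 132 m; v ends 9 m/s.
10–13 s: v starts 9 m/s; Δx = 9·3 + ½·9·3² = 67.5 m; v ends 36 m/s.
x(13) = -6 + Σ Δx = 355.5 m.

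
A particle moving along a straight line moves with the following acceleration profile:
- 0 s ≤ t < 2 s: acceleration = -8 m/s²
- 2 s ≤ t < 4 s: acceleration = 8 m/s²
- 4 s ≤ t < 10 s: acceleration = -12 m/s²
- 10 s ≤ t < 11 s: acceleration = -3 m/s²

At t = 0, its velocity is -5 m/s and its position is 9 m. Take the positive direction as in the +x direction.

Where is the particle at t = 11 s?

On each constant-a segment, Δv = aΔt and Δx = v₀Δt + ½aΔt²; chain segment to segment.
0–2 s: v starts -5 m/s; Δx = -5·2 + ½·-8·2² = -26 m; v ends -21 m/s.
2–4 s: v starts -21 m/s; Δx = -21·2 + ½·8·2² = -26 m; v ends -5 m/s.
4–10 s: v starts -5 m/s; Δx = -5·6 + ½·-12·6² = -246 m; v ends -77 m/s.
10–11 s: v starts -77 m/s; Δx = -77·1 + ½·-3·1² = -78.5 m; v ends -80 m/s.
x(11) = 9 + Σ Δx = -367.5 m.

-367.5 m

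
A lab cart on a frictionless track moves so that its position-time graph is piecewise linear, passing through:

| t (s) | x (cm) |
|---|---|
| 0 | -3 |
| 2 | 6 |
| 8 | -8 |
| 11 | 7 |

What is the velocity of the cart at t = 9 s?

Velocity is the slope of the x-t graph on 8–11 s: (7 − -8)/(11 − 8) = 5 cm/s.

5 cm/s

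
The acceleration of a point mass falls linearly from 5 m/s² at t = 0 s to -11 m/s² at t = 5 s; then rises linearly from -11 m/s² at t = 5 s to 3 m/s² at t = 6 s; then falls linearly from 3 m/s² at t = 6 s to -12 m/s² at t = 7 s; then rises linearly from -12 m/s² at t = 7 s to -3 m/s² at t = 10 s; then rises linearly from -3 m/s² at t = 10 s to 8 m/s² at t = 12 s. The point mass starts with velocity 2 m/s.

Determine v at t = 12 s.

Δv equals the area under the a-t graph; then v = v₀ + Δv.
0–5 s: ½(5 + -11)(5) = -15 m/s
5–6 s: ½(-11 + 3)(1) = -4 m/s
6–7 s: ½(3 + -12)(1) = -4.5 m/s
7–10 s: ½(-12 + -3)(3) = -22.5 m/s
10–12 s: ½(-3 + 8)(2) = 5 m/s
Δv = -41 m/s, so v(12) = 2 + (-41) = -39 m/s.

-39 m/s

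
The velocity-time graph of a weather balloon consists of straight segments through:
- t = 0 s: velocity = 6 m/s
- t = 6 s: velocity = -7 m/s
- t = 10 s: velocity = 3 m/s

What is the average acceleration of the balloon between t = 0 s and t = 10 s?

-0.3 m/s²

Average acceleration = Δv/Δt = (3 − 6)/(10 − 0) = -0.3 m/s².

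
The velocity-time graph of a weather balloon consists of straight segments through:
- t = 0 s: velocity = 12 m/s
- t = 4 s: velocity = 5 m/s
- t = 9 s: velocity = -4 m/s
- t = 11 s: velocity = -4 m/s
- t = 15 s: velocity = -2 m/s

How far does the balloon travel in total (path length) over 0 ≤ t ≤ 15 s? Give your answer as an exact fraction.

1177/18 m

Total distance travelled is ∫|v| dt — sum the magnitudes of each area piece.
0–4 s: |½(12 + 5)(4)| = 34 m
4–9 s: v = 0 at t = 61/9 s; triangle areas 125/18 + 40/9 = 205/18 m
9–11 s: |-4| × 2 = 8 m
11–15 s: |½(-4 + -2)(4)| = 12 m
Total distance = 1177/18 m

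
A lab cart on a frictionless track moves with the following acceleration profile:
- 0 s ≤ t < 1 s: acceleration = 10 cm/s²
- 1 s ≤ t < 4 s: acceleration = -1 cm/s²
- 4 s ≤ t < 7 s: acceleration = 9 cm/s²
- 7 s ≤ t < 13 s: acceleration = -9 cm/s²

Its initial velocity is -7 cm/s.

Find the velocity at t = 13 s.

Δv equals the area under the a-t graph; then v = v₀ + Δv.
0–1 s: 10 × 1 = 10 cm/s
1–4 s: -1 × 3 = -3 cm/s
4–7 s: 9 × 3 = 27 cm/s
7–13 s: -9 × 6 = -54 cm/s
Δv = -20 cm/s, so v(13) = -7 + (-20) = -27 cm/s.

-27 cm/s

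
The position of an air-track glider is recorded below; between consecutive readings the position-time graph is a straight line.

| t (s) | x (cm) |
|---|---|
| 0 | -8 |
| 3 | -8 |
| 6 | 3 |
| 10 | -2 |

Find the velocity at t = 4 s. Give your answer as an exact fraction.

11/3 cm/s

Velocity is the slope of the x-t graph on 3–6 s: (3 − -8)/(6 − 3) = 11/3 cm/s.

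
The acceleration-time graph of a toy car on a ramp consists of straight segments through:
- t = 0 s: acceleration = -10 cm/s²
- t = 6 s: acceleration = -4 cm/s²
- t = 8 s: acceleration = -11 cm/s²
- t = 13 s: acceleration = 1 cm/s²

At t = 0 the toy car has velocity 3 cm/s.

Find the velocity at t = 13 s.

-79 cm/s

Δv equals the area under the a-t graph; then v = v₀ + Δv.
0–6 s: ½(-10 + -4)(6) = -42 cm/s
6–8 s: ½(-4 + -11)(2) = -15 cm/s
8–13 s: ½(-11 + 1)(5) = -25 cm/s
Δv = -82 cm/s, so v(13) = 3 + (-82) = -79 cm/s.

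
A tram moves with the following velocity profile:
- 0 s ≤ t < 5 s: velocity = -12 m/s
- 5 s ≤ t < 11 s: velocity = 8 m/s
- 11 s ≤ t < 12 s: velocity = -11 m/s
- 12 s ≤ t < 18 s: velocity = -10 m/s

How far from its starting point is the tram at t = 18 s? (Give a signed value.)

Net displacement equals the area under the velocity-time graph (areas below the axis count negative).
0–5 s: -12 × 5 = -60 m
5–11 s: 8 × 6 = 48 m
11–12 s: -11 × 1 = -11 m
12–18 s: -10 × 6 = -60 m
Net displacement = -83 m

-83 m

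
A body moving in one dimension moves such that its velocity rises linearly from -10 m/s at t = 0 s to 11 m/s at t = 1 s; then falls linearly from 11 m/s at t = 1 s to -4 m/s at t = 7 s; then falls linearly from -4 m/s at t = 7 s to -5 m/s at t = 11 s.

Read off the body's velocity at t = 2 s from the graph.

On 1–7 s the graph is linear from 11 to -4 m/s: v(2) = 11 + (-4 − 11)·(2 − 1)/(7 − 1) = 8.5 m/s.

8.5 m/s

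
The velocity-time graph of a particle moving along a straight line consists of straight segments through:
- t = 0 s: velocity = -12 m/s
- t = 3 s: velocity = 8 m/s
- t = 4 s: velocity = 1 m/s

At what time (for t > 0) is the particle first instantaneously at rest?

v changes sign on 0–3 s (from -12 to 8); the graph is linear there, so v = 0 at t = 0 + (12)·(3 − 0)/(8 − -12) = 1.8 s.

t = 1.8 s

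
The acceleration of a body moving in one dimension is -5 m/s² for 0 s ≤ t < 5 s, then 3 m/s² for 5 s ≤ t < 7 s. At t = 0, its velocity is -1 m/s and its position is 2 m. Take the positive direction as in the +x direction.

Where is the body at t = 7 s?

On each constant-a segment, Δv = aΔt and Δx = v₀Δt + ½aΔt²; chain segment to segment.
0–5 s: v starts -1 m/s; Δx = -1·5 + ½·-5·5² = -67.5 m; v ends -26 m/s.
5–7 s: v starts -26 m/s; Δx = -26·2 + ½·3·2² = -46 m; v ends -20 m/s.
x(7) = 2 + Σ Δx = -111.5 m.

-111.5 m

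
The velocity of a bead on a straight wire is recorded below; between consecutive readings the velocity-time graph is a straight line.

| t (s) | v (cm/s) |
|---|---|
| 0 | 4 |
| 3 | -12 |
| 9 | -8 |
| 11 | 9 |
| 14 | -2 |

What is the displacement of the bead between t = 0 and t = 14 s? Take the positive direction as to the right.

Net displacement equals the area under the velocity-time graph (areas below the axis count negative).
0–3 s: ½(4 + -12)(3) = -12 cm
3–9 s: ½(-12 + -8)(6) = -60 cm
9–11 s: ½(-8 + 9)(2) = 1 cm
11–14 s: ½(9 + -2)(3) = 10.5 cm
Net displacement = -60.5 cm

-60.5 cm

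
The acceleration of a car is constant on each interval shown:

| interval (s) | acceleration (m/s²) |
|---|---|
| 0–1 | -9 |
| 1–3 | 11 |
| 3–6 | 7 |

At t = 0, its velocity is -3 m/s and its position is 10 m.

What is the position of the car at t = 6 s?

62 m

On each constant-a segment, Δv = aΔt and Δx = v₀Δt + ½aΔt²; chain segment to segment.
0–1 s: v starts -3 m/s; Δx = -3·1 + ½·-9·1² = -7.5 m; v ends -12 m/s.
1–3 s: v starts -12 m/s; Δx = -12·2 + ½·11·2² = -2 m; v ends 10 m/s.
3–6 s: v starts 10 m/s; Δx = 10·3 + ½·7·3² = 61.5 m; v ends 31 m/s.
x(6) = 10 + Σ Δx = 62 m.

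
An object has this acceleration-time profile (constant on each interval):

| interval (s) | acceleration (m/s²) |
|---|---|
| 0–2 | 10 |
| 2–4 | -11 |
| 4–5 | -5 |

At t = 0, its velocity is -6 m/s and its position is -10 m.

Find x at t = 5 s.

-6.5 m

On each constant-a segment, Δv = aΔt and Δx = v₀Δt + ½aΔt²; chain segment to segment.
0–2 s: v starts -6 m/s; Δx = -6·2 + ½·10·2² = 8 m; v ends 14 m/s.
2–4 s: v starts 14 m/s; Δx = 14·2 + ½·-11·2² = 6 m; v ends -8 m/s.
4–5 s: v starts -8 m/s; Δx = -8·1 + ½·-5·1² = -10.5 m; v ends -13 m/s.
x(5) = -10 + Σ Δx = -6.5 m.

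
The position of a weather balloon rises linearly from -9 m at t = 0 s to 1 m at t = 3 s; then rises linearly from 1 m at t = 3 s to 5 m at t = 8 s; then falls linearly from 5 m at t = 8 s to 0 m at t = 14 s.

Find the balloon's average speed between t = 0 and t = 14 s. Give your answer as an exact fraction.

19/14 m/s

Average speed = (total path length)/(elapsed time); on a piecewise-linear x-t graph the path length is Σ|Δx|.
0–3 s: |Δx| = |1 − -9| = 10 m
3–8 s: |Δx| = |5 − 1| = 4 m
8–14 s: |Δx| = |0 − 5| = 5 m
Total path = 19 m; average speed = 19/14 = 19/14 m/s.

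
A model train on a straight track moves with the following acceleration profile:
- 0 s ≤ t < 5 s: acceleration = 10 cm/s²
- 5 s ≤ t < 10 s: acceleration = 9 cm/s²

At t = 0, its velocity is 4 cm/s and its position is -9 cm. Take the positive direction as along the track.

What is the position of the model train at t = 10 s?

518.5 cm

On each constant-a segment, Δv = aΔt and Δx = v₀Δt + ½aΔt²; chain segment to segment.
0–5 s: v starts 4 cm/s; Δx = 4·5 + ½·10·5² = 145 cm; v ends 54 cm/s.
5–10 s: v starts 54 cm/s; Δx = 54·5 + ½·9·5² = 382.5 cm; v ends 99 cm/s.
x(10) = -9 + Σ Δx = 518.5 cm.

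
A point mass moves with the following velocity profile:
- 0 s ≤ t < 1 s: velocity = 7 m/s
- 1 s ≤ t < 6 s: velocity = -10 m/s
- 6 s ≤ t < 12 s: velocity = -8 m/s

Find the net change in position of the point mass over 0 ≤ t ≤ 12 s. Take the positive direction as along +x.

Net displacement equals the area under the velocity-time graph (areas below the axis count negative).
0–1 s: 7 × 1 = 7 m
1–6 s: -10 × 5 = -50 m
6–12 s: -8 × 6 = -48 m
Net displacement = -91 m

-91 m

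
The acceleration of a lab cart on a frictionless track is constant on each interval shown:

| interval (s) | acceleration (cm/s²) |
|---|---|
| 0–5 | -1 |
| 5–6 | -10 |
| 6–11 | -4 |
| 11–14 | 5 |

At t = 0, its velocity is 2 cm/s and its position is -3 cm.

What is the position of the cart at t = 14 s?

On each constant-a segment, Δv = aΔt and Δx = v₀Δt + ½aΔt²; chain segment to segment.
0–5 s: v starts 2 cm/s; Δx = 2·5 + ½·-1·5² = -2.5 cm; v ends -3 cm/s.
5–6 s: v starts -3 cm/s; Δx = -3·1 + ½·-10·1² = -8 cm; v ends -13 cm/s.
6–11 s: v starts -13 cm/s; Δx = -13·5 + ½·-4·5² = -115 cm; v ends -33 cm/s.
11–14 s: v starts -33 cm/s; Δx = -33·3 + ½·5·3² = -76.5 cm; v ends -18 cm/s.
x(14) = -3 + Σ Δx = -205 cm.

-205 cm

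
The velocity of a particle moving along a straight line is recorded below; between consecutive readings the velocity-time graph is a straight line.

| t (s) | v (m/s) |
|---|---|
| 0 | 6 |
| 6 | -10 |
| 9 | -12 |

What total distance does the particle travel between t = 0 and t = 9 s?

Total distance travelled is ∫|v| dt — sum the magnitudes of each area piece.
0–6 s: v = 0 at t = 2.25 s; triangle areas 6.75 + 18.75 = 25.5 m
6–9 s: |½(-10 + -12)(3)| = 33 m
Total distance = 58.5 m

58.5 m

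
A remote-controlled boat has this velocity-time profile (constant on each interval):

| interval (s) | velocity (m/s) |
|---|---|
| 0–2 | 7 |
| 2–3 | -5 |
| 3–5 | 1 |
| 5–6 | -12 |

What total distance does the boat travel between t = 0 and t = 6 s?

Distance (not displacement) is the total path length: add the absolute areas under v-t.
0–2 s: |7| × 2 = 14 m
2–3 s: |-5| × 1 = 5 m
3–5 s: |1| × 2 = 2 m
5–6 s: |-12| × 1 = 12 m
Total distance = 33 m

33 m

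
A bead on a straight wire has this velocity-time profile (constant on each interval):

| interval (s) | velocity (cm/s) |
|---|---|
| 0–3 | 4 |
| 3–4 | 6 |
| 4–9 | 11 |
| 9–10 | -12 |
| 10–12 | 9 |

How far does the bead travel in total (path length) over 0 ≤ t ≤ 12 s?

103 cm

Total distance travelled is ∫|v| dt — sum the magnitudes of each area piece.
0–3 s: |4| × 3 = 12 cm
3–4 s: |6| × 1 = 6 cm
4–9 s: |11| × 5 = 55 cm
9–10 s: |-12| × 1 = 12 cm
10–12 s: |9| × 2 = 18 cm
Total distance = 103 cm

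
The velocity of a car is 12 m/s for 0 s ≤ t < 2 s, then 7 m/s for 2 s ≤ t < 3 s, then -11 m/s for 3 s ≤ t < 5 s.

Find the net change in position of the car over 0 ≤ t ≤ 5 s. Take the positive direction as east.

9 m

Displacement is the signed area under the v-t curve.
0–2 s: 12 × 2 = 24 m
2–3 s: 7 × 1 = 7 m
3–5 s: -11 × 2 = -22 m
Net displacement = 9 m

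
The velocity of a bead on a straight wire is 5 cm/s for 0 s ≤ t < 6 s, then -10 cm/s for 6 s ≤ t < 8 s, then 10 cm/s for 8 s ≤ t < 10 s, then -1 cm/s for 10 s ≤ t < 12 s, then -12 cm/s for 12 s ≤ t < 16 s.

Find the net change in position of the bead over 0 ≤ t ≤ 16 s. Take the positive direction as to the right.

Net displacement equals the area under the velocity-time graph (areas below the axis count negative).
0–6 s: 5 × 6 = 30 cm
6–8 s: -10 × 2 = -20 cm
8–10 s: 10 × 2 = 20 cm
10–12 s: -1 × 2 = -2 cm
12–16 s: -12 × 4 = -48 cm
Net displacement = -20 cm

-20 cm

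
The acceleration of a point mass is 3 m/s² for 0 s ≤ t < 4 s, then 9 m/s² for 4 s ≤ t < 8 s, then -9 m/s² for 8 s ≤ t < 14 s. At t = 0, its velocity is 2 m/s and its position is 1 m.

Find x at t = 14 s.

299 m

On each constant-a segment, Δv = aΔt and Δx = v₀Δt + ½aΔt²; chain segment to segment.
0–4 s: v starts 2 m/s; Δx = 2·4 + ½·3·4² = 32 m; v ends 14 m/s.
4–8 s: v starts 14 m/s; Δx = 14·4 + ½·9·4² = 128 m; v ends 50 m/s.
8–14 s: v starts 50 m/s; Δx = 50·6 + ½·-9·6² = 138 m; v ends -4 m/s.
x(14) = 1 + Σ Δx = 299 m.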